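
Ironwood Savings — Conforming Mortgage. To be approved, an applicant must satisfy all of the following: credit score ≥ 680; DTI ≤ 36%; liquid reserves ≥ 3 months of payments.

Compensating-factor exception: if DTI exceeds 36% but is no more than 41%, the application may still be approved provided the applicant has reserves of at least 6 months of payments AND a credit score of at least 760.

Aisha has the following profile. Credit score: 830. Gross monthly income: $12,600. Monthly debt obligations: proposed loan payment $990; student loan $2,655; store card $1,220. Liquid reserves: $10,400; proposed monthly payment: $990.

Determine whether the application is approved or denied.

Credit score 830 ≥ 680 (meets base)
Total debts = (990 + 2,655 + 1,220) = 4,865. DTI: 4,865 ÷ 12,600 = 38.6%, over the 36% base limit.
Liquid reserves cover 10,400/990 = 10.5 months — ≥ 3 required
DTI 38.6% is within the 36%–41% exception band; checking compensating factors.
Override check — reserves: 10.5 mo (ok); score: 830 (ok).
Both compensating conditions met → exception applies.

Approved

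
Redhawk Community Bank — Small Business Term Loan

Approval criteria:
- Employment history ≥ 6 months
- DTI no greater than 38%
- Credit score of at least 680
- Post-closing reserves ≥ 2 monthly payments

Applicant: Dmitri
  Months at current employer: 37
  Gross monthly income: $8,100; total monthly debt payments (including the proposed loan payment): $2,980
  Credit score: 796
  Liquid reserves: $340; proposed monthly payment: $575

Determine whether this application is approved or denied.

Denied

Employment 37 ≥ 6 months
DTI: 2,980 ÷ 8,100 = 36.8%, within the 38% cap
Credit score 796 ≥ 680 (meets)
Liquid reserves cover 340/575 = 0.6 months — < 2 required
Fails on reserves.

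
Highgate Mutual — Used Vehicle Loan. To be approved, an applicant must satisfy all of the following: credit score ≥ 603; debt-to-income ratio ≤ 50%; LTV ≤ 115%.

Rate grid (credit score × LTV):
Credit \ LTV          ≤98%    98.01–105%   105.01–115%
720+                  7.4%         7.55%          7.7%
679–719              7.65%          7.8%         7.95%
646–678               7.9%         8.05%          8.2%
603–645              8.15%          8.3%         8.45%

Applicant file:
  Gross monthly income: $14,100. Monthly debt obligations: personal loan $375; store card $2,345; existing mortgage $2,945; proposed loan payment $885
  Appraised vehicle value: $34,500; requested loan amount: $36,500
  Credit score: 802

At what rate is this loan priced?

Credit score 802 ≥ 603; Total monthly debts = (375 + 2,345 + 2,945 + 885) = 6,550. DTI: 6,550 ÷ 14,100 = 46.5%, within the 50% cap
Loan-to-value = 36,500/34,500 = 105.8% — pass (115% max)
Credit 802 → row 720+; LTV 105.8% → column 105.01–115%. Grid cell → 7.7%.

7.7%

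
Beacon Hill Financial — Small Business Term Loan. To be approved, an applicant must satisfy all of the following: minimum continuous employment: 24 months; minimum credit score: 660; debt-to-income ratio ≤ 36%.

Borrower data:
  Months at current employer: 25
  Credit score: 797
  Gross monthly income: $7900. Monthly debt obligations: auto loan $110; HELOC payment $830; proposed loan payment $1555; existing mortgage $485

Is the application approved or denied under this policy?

Denied

Employment 25 ≥ 24 months
Credit score 797 ≥ 660 (meets)
Total monthly debts = (110 + 830 + 1,555 + 485) = 2,980. DTI: 2,980 ÷ 7,900 = 37.7%, exceeds the 36% cap
Fails on DTI.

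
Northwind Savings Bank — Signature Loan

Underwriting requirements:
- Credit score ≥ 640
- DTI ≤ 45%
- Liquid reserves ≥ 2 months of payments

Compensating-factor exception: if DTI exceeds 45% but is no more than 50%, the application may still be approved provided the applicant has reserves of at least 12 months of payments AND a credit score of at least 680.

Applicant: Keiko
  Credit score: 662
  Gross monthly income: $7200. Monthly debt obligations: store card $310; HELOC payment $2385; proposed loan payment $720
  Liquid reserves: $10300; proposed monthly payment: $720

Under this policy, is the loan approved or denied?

Credit score 662 ≥ 640 (meets base)
Total debts = (310 + 2,385 + 720) = 3,415. DTI = 3,415/7,200 = 47.4% > 45% — standard DTI limit exceeded.
Liquid reserves cover 10,300/720 = 14.3 months — ≥ 2 required
47.4% falls in the override range (45%–50%), so the compensating-factor test applies.
Reserves 14.3 ≥ 12 months; credit score 662 < 680.
Compensating-factor requirement not fully met.

Denied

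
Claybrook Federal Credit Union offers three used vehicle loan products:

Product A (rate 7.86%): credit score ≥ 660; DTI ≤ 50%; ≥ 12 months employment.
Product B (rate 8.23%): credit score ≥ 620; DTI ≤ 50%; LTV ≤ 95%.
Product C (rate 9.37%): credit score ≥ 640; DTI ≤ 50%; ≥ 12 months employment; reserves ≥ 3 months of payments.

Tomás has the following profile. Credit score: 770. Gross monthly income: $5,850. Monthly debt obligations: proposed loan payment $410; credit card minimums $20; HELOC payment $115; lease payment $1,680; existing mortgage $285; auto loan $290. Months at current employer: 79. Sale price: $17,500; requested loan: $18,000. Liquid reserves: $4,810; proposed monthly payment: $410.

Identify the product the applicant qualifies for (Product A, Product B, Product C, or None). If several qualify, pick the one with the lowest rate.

Product A

Total debts = (410 + 20 + 115 + 1,680 + 285 + 290) = 2,800; DTI = 2,800/5,850 = 47.9%.
LTV = 18,000/17,500 = 102.9%.
Reserves = 4,810/410 = 11.7 months.
Product A: score 770 ≥ 660; DTI 47.9% ≤ 50%; employment 79 ≥ 12 mo → qualifies.
Product B: score 770 ≥ 620; DTI 47.9% ≤ 50%; LTV 102.9% > 95% → does not qualify.
Product C: score 770 ≥ 640; DTI 47.9% ≤ 50%; employment 79 ≥ 12 mo; reserves 11.7 ≥ 3 mo → qualifies.
Qualifying: Product A, Product C. Lowest rate is 7.86% → Product A.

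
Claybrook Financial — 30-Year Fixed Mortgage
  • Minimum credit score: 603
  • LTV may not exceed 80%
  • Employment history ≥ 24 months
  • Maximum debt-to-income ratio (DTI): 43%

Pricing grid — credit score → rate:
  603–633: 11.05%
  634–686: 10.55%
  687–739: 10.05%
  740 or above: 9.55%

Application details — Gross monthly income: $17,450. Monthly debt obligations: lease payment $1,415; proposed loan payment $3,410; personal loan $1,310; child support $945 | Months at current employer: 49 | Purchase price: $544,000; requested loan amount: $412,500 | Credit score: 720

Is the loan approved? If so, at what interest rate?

Approved at 10.05%

Credit score 720 ≥ 603 (meets minimum)
Total monthly debts = (1,415 + 3,410 + 1,310 + 945) = 7,080. DTI = 7,080/17,450 = 40.6% ≤ 43%
LTV: 412,500 ÷ 544,000 = 75.8%, within 80% cap
Employment 49 ≥ 24 months
All requirements met. Score 720 falls in the 687–739 tier → 10.05%.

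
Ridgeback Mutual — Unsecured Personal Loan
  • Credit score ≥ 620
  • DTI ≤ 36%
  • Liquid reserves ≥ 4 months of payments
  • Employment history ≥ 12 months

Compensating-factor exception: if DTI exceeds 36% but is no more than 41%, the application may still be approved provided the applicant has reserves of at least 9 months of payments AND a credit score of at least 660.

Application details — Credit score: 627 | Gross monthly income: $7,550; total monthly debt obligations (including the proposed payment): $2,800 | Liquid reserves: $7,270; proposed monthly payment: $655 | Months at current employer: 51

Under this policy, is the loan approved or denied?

Denied

Credit score 627 ≥ 620 (meets base)
DTI: 2,800 ÷ 7,550 = 37.1%, over the 36% base limit.
Reserves = 7,270/655 = 11.1 months ≥ 4
Employment 51 ≥ 12 months
37.1% falls in the override range (36%–41%), so the compensating-factor test applies.
Reserves 11.1 ≥ 9 months; credit score 627 < 660.
Override conditions not both satisfied; exception does not apply.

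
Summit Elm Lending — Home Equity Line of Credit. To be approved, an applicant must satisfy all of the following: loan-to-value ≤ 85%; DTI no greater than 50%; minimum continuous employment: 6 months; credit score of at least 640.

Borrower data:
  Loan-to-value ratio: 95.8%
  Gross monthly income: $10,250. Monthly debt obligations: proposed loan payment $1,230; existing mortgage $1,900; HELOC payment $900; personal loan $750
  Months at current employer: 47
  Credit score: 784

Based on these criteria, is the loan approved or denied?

LTV 95.8% > 85%
Total monthly debts = (1,230 + 1,900 + 900 + 750) = 4,780. Debt-to-income = 4,780/10,250 = 46.6% — meets 50% limit
Employment 47 ≥ 6 months
Credit score 784 ≥ 640 (meets)
Fails on LTV.

Denied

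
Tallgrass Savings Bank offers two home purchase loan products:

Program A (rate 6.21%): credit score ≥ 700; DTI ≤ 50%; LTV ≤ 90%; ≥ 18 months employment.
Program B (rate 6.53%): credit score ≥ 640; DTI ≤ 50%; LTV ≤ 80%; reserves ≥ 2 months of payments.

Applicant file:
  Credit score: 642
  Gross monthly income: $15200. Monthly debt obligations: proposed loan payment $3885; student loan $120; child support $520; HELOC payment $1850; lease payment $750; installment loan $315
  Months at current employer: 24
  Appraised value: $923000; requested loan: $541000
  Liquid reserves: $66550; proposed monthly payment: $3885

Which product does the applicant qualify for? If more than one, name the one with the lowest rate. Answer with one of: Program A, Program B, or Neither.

Program B

Total debts = (3,885 + 120 + 520 + 1,850 + 750 + 315) = 7,440; DTI = 7,440/15,200 = 48.9%.
LTV = 541,000/923,000 = 58.6%.
Reserves = 66,550/3,885 = 17.1 months.
Program A: score 642 < 700; DTI 48.9% ≤ 50%; LTV 58.6% ≤ 90%; employment 24 ≥ 18 mo → does not qualify.
Program B: score 642 ≥ 640; DTI 48.9% ≤ 50%; LTV 58.6% ≤ 80%; reserves 17.1 ≥ 2 mo → qualifies.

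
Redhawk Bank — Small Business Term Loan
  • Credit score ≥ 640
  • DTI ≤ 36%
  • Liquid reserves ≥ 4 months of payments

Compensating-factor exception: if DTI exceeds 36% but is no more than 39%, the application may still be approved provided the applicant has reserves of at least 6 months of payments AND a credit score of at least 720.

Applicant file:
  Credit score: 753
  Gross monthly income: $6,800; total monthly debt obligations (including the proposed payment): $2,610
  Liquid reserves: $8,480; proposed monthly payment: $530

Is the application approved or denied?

Approved

Credit score 753 ≥ 640 (meets base)
DTI: 2,610 ÷ 6,800 = 38.4%, over the 36% base limit.
Reserves: 8,480 ÷ 530 = 16.0 months (meets 4-month minimum)
38.4% falls in the override range (36%–39%), so the compensating-factor test applies.
Reserves 16.0 ≥ 6 months; credit score 753 ≥ 720.
Both compensating conditions met → exception applies.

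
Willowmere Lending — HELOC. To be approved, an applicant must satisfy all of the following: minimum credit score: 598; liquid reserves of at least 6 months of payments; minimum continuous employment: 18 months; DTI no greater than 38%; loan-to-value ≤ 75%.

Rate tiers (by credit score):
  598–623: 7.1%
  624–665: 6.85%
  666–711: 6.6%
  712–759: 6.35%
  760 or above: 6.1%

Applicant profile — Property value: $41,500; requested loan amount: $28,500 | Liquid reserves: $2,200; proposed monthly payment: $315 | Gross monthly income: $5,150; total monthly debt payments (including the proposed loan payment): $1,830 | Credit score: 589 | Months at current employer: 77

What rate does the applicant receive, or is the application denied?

Credit score 589 < 598 (below minimum)
Reserves = 2,200/315 = 7.0 months ≥ 6
DTI: 1,830 ÷ 5,150 = 35.5%, within the 38% cap
LTV = 28,500/41,500 = 68.7% ≤ 75%
Employment 77 ≥ 18 months
Not all requirements met → denied.

Denied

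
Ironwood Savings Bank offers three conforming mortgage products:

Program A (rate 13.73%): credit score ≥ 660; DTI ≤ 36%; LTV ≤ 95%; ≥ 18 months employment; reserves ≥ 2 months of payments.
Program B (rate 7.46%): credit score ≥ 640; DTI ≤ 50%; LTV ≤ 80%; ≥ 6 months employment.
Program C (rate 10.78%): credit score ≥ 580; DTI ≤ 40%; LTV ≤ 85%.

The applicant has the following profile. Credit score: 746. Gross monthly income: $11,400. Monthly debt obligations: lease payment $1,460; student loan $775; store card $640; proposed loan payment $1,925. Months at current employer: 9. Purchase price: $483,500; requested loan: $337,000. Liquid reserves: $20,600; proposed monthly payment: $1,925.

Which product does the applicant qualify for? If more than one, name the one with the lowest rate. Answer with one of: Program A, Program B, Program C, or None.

Program B

Total debts = (1,460 + 775 + 640 + 1,925) = 4,800; DTI = 4,800/11,400 = 42.1%.
LTV = 337,000/483,500 = 69.7%.
Reserves = 20,600/1,925 = 10.7 months.
Program A: score 746 ≥ 660; DTI 42.1% > 36%; LTV 69.7% ≤ 95%; employment 9 < 18 mo; reserves 10.7 ≥ 2 mo → does not qualify.
Program B: score 746 ≥ 640; DTI 42.1% ≤ 50%; LTV 69.7% ≤ 80%; employment 9 ≥ 6 mo → qualifies.
Program C: score 746 ≥ 580; DTI 42.1% > 40%; LTV 69.7% ≤ 85% → does not qualify.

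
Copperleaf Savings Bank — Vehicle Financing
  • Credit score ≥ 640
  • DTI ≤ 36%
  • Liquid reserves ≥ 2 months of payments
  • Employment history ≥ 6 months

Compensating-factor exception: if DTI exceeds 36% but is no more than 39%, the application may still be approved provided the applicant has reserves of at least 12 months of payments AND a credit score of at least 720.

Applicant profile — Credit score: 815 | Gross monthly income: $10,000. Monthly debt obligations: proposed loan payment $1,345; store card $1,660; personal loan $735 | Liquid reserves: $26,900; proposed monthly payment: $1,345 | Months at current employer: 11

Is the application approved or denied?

Credit score 815 ≥ 640 (meets base)
Total debts = (1,345 + 1,660 + 735) = 3,740. DTI: 3,740 ÷ 10,000 = 37.4%, over the 36% base limit.
Reserves: 26,900 ÷ 1,345 = 20.0 months (meets 2-month minimum)
Employment 11 ≥ 6 months
DTI 37.4% is within the 36%–39% exception band; checking compensating factors.
Reserves 20.0 ≥ 12 months; credit score 815 ≥ 720.
Both override conditions satisfied; DTI exception granted.

Approved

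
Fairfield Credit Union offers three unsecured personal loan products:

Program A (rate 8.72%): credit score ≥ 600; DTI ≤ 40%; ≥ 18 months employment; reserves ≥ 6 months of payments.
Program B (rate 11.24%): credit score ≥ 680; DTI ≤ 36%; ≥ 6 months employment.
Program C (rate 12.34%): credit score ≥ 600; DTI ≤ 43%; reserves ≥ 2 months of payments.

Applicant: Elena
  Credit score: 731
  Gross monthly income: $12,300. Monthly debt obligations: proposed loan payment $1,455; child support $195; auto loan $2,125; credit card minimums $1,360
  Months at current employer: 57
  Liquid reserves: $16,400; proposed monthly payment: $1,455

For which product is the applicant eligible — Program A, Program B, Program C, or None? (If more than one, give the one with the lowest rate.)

Total debts = (1,455 + 195 + 2,125 + 1,360) = 5,135; DTI = 5,135/12,300 = 41.7%.
Reserves = 16,400/1,455 = 11.3 months.
Program A: score 731 ≥ 600; DTI 41.7% > 40%; employment 57 ≥ 18 mo; reserves 11.3 ≥ 6 mo → does not qualify.
Program B: score 731 ≥ 680; DTI 41.7% > 36%; employment 57 ≥ 6 mo → does not qualify.
Program C: score 731 ≥ 600; DTI 41.7% ≤ 43%; reserves 11.3 ≥ 2 mo → qualifies.

Program C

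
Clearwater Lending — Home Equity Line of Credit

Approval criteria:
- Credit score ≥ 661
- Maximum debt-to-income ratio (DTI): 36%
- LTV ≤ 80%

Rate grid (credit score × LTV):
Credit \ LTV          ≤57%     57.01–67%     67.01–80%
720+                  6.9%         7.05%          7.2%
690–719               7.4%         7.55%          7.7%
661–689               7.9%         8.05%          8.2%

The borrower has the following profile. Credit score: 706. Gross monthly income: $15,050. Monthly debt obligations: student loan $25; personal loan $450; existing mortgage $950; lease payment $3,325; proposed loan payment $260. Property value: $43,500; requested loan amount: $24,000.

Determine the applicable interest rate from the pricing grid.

Credit score 706 ≥ 661; Total monthly debts = (25 + 450 + 950 + 3,325 + 260) = 5,010. DTI: 5,010 ÷ 15,050 = 33.3%, within the 36% cap
LTV: 24,000 ÷ 43,500 = 55.2%, within 80% cap
Row: 706 falls in 690–719. Column: 55.2% falls in ≤57%. Rate = 7.4%.

7.4%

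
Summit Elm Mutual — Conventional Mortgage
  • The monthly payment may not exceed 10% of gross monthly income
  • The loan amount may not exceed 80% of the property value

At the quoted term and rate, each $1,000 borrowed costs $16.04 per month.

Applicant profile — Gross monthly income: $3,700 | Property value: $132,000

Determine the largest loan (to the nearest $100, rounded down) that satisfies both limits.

Payment cap: 10% × $3,700 = $370/month.
At $16.04 per $1,000, that supports 370/16.04 × 1,000 ≈ $23,067 → $23,000.
LTV cap: 80% × $132,000 = $105,600 → $105,600.
Binding constraint: payment-to-income.

$23,000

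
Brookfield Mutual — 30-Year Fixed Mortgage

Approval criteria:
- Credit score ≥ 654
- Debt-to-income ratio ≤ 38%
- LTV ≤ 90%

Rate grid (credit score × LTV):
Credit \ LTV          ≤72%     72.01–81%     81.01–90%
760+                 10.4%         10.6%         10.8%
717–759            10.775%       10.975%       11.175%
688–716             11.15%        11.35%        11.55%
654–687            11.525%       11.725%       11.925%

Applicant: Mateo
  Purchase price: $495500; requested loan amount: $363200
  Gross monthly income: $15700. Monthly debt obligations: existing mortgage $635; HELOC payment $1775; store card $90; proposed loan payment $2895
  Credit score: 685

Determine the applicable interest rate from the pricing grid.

11.725%

Credit score 685 ≥ 654; Total monthly debts = (635 + 1,775 + 90 + 2,895) = 5,395. Debt-to-income = 5,395/15,700 = 34.4% — meets 38% limit
LTV: 363,200 ÷ 495,500 = 73.3%, within 90% cap
Score 685 is in the 654–687 band; LTV 73.3% is in the 72.01–81% band → 11.725%.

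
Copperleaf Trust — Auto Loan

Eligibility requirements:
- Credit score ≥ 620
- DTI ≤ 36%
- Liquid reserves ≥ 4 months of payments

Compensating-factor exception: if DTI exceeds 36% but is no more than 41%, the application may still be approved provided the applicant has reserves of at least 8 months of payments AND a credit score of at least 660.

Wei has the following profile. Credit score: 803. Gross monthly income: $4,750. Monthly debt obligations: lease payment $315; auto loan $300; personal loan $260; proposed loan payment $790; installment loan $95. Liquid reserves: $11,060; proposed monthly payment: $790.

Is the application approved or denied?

Approved

Credit score 803 ≥ 620 (meets base)
Total debts = (315 + 300 + 260 + 790 + 95) = 1,760. DTI = 1,760/4,750 = 37.1% > 36% — standard DTI limit exceeded.
Liquid reserves cover 11,060/790 = 14.0 months — ≥ 4 required
37.1% falls in the override range (36%–41%), so the compensating-factor test applies.
Reserves 14.0 ≥ 8 months; credit score 803 ≥ 660.
Both override conditions satisfied; DTI exception granted.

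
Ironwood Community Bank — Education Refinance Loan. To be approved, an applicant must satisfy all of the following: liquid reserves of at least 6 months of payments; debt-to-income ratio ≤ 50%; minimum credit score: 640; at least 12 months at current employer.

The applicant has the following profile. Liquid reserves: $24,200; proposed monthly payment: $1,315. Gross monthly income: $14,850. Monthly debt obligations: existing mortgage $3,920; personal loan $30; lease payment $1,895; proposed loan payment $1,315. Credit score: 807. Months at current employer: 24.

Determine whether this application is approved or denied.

Reserves: 24,200 ÷ 1,315 = 18.4 months (meets 6-month minimum)
Total monthly debts = (3,920 + 30 + 1,895 + 1,315) = 7,160. DTI = 7,160/14,850 = 48.2% ≤ 50%
Credit score 807 ≥ 640 (meets)
Employment 24 ≥ 12 months
All criteria satisfied.

Approved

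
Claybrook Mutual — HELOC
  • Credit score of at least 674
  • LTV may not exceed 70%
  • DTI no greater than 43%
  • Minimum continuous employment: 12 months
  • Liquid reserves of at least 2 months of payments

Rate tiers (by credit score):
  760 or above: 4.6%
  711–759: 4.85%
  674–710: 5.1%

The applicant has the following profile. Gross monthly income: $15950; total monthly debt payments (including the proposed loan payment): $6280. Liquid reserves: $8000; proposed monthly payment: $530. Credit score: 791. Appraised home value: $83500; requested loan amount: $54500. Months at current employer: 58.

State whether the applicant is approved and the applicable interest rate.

Credit score 791 ≥ 674 (meets minimum)
Loan-to-value = 54,500/83,500 = 65.3% — pass (70% max)
Employment 58 ≥ 12 months
Liquid reserves cover 8,000/530 = 15.1 months — ≥ 2 required
Debt-to-income = 6,280/15,950 = 39.4% — meets 43% limit
All requirements met. Score 791 falls in the 760 or above tier → 4.6%.

Approved at 4.6%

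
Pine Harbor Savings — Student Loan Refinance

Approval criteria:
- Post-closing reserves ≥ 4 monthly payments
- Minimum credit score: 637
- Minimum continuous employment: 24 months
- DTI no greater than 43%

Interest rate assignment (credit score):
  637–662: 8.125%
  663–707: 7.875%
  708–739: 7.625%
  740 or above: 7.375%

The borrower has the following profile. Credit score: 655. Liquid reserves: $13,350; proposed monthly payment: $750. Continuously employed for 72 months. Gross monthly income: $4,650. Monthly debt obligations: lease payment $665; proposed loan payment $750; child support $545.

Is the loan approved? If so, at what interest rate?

Approved at 8.125%

Credit score 655 ≥ 637 (meets minimum)
Total monthly debts = (665 + 750 + 545) = 1,960. Debt-to-income = 1,960/4,650 = 42.2% — meets 43% limit
Employment 72 ≥ 24 months
Reserves = 13,350/750 = 17.8 months ≥ 4
All requirements met. Score 655 falls in the 637–662 tier → 8.125%.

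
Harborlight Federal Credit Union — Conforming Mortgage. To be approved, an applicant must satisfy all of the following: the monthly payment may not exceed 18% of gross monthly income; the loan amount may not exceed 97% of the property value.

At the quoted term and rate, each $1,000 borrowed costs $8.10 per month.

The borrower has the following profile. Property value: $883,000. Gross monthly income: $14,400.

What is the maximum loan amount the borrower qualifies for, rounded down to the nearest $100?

$320,000

Payment cap: 18% × $14,400 = $2,592/month.
At $8.10 per $1,000, that supports 2,592/8.10 × 1,000 ≈ $320,000 → $320,000.
LTV cap: 97% × $883,000 = $856,510 → $856,500.
Binding constraint: payment-to-income.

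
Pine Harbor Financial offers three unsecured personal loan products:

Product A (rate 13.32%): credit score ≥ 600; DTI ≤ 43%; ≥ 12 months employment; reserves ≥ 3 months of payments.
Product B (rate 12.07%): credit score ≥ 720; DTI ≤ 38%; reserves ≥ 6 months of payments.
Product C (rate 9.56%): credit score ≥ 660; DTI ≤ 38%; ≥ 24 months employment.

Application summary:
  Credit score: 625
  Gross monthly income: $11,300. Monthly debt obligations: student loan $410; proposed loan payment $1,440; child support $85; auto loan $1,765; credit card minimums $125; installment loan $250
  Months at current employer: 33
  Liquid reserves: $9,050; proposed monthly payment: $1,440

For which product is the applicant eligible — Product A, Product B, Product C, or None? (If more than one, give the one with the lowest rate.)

Product A

Total debts = (410 + 1,440 + 85 + 1,765 + 125 + 250) = 4,075; DTI = 4,075/11,300 = 36.1%.
Reserves = 9,050/1,440 = 6.3 months.
Product A: score 625 ≥ 600; DTI 36.1% ≤ 43%; employment 33 ≥ 12 mo; reserves 6.3 ≥ 3 mo → qualifies.
Product B: score 625 < 720; DTI 36.1% ≤ 38%; reserves 6.3 ≥ 6 mo → does not qualify.
Product C: score 625 < 660; DTI 36.1% ≤ 38%; employment 33 ≥ 24 mo → does not qualify.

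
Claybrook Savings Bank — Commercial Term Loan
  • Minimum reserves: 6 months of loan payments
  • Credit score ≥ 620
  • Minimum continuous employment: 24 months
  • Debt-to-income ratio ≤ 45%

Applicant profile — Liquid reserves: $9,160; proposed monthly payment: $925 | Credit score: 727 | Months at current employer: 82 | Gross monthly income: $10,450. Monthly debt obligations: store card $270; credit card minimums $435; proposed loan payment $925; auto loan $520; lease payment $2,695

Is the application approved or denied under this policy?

Denied

Reserves = 9,160/925 = 9.9 months ≥ 6
Credit score 727 ≥ 620 (meets)
Employment 82 ≥ 24 months
Total monthly debts = (270 + 435 + 925 + 520 + 2,695) = 4,845. DTI = 4,845/10,450 = 46.4% > 45%
Fails on DTI.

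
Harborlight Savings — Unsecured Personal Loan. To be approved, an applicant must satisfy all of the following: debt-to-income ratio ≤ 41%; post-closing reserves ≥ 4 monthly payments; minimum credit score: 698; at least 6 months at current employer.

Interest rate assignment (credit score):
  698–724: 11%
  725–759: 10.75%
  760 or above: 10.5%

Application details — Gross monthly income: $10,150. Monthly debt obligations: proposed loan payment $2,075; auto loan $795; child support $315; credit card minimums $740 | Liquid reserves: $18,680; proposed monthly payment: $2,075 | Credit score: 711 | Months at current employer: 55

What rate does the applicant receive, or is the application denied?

Credit score 711 ≥ 698 (meets minimum)
Reserves: 18,680 ÷ 2,075 = 9.0 months (meets 4-month minimum)
Total monthly debts = (2,075 + 795 + 315 + 740) = 3,925. DTI = 3,925/10,150 = 38.7% ≤ 41%
Employment 55 ≥ 6 months
All requirements met. Score 711 falls in the 698–724 tier → 11%.

Approved at 11%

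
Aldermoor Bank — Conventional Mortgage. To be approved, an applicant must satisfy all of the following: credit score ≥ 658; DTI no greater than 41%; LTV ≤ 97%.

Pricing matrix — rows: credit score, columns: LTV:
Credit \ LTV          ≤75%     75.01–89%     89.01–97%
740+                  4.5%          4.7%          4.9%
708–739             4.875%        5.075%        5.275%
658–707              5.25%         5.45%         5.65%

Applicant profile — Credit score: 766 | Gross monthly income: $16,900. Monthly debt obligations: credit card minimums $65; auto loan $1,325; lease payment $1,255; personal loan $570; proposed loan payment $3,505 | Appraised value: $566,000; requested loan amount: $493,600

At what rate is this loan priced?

4.7%

Credit score 766 ≥ 658; Total monthly debts = (65 + 1,325 + 1,255 + 570 + 3,505) = 6,720. DTI = 6,720/16,900 = 39.8% ≤ 41%
Loan-to-value = 493,600/566,000 = 87.2% — pass (97% max)
Credit 766 → row 740+; LTV 87.2% → column 75.01–89%. Grid cell → 4.7%.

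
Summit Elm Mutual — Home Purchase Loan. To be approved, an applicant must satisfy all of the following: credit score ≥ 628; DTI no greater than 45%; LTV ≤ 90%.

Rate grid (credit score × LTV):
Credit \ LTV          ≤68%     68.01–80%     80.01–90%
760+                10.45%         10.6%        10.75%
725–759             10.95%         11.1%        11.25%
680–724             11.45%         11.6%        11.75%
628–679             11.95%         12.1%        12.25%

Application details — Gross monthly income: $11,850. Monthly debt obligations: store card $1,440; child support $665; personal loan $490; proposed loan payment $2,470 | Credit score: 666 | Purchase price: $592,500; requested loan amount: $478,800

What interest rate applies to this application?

Credit score 666 ≥ 628; Total monthly debts = (1,440 + 665 + 490 + 2,470) = 5,065. DTI: 5,065 ÷ 11,850 = 42.7%, within the 45% cap
LTV: 478,800 ÷ 592,500 = 80.8%, within 90% cap
Credit 666 → row 628–679; LTV 80.8% → column 80.01–90%. Grid cell → 12.25%.

12.25%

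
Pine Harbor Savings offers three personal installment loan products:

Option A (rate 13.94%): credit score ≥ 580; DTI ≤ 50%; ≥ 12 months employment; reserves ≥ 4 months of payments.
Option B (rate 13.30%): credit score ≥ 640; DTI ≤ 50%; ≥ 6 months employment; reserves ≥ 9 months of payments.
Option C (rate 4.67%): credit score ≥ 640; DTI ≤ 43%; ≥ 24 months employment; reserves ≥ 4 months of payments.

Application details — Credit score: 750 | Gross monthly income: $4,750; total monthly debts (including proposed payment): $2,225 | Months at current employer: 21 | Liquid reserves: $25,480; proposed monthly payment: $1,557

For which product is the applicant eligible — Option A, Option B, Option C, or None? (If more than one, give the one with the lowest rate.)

Option B

DTI = 2,225/4,750 = 46.8%.
Reserves = 25,480/1,557 = 16.4 months.
Option A: score 750 ≥ 580; DTI 46.8% ≤ 50%; employment 21 ≥ 12 mo; reserves 16.4 ≥ 4 mo → qualifies.
Option B: score 750 ≥ 640; DTI 46.8% ≤ 50%; employment 21 ≥ 6 mo; reserves 16.4 ≥ 9 mo → qualifies.
Option C: score 750 ≥ 640; DTI 46.8% > 43%; employment 21 < 24 mo; reserves 16.4 ≥ 4 mo → does not qualify.
Qualifying: Option A, Option B. Lowest rate is 13.30% → Option B.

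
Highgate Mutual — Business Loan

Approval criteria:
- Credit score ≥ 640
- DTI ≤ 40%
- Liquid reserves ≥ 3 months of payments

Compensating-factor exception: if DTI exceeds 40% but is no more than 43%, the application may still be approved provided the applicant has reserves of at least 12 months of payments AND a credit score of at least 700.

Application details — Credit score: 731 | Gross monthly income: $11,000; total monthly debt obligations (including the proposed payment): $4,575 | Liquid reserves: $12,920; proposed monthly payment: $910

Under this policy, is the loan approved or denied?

Approved

Credit score 731 ≥ 640 (meets base)
DTI: 4,575 ÷ 11,000 = 41.6%, over the 40% base limit.
Reserves: 12,920 ÷ 910 = 14.2 months (meets 3-month minimum)
DTI 41.6% is within the 40%–43% exception band; checking compensating factors.
Reserves 14.2 ≥ 12 months; credit score 731 ≥ 700.
Both override conditions satisfied; DTI exception granted.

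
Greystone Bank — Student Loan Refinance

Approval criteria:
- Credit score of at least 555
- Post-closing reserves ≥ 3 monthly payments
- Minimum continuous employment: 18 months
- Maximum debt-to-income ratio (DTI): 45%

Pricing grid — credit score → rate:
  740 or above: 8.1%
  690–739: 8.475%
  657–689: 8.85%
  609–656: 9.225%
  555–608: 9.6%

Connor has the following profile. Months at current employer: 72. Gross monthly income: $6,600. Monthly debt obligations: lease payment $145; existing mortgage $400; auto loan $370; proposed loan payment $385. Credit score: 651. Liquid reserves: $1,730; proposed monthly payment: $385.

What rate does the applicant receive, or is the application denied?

Credit score 651 ≥ 555 (meets minimum)
Reserves = 1,730/385 = 4.5 months ≥ 3
Employment 72 ≥ 18 months
Total monthly debts = (145 + 400 + 370 + 385) = 1,300. DTI: 1,300 ÷ 6,600 = 19.7%, within the 45% cap
All requirements met. Score 651 falls in the 609–656 tier → 9.225%.

Approved at 9.225%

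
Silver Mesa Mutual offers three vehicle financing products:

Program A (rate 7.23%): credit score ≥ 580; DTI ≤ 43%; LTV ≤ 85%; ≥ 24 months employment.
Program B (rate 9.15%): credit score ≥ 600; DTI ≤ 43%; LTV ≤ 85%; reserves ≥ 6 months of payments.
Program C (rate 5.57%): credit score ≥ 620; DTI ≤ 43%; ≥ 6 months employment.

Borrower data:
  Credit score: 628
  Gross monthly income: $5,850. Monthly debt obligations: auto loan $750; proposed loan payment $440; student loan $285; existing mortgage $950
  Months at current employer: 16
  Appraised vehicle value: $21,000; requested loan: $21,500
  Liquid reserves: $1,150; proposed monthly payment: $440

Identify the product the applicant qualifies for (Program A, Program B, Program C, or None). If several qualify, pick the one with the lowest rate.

Total debts = (750 + 440 + 285 + 950) = 2,425; DTI = 2,425/5,850 = 41.5%.
LTV = 21,500/21,000 = 102.4%.
Reserves = 1,150/440 = 2.6 months.
Program A: score 628 ≥ 580; DTI 41.5% ≤ 43%; LTV 102.4% > 85%; employment 16 < 24 mo → does not qualify.
Program B: score 628 ≥ 600; DTI 41.5% ≤ 43%; LTV 102.4% > 85%; reserves 2.6 < 6 mo → does not qualify.
Program C: score 628 ≥ 620; DTI 41.5% ≤ 43%; employment 16 ≥ 6 mo → qualifies.

Program C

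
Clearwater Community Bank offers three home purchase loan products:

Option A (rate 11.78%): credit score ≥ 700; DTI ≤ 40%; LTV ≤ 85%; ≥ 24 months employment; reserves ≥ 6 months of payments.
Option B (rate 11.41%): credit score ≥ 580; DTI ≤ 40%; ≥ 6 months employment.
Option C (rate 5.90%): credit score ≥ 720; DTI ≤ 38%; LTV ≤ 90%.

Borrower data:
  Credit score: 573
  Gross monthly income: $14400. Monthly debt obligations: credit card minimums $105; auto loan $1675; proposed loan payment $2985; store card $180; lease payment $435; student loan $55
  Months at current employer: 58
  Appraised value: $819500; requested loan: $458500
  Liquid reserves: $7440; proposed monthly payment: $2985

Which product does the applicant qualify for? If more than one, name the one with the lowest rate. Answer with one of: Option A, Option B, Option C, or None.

Total debts = (105 + 1,675 + 2,985 + 180 + 435 + 55) = 5,435; DTI = 5,435/14,400 = 37.7%.
LTV = 458,500/819,500 = 55.9%.
Reserves = 7,440/2,985 = 2.5 months.
Option A: score 573 < 700; DTI 37.7% ≤ 40%; LTV 55.9% ≤ 85%; employment 58 ≥ 24 mo; reserves 2.5 < 6 mo → does not qualify.
Option B: score 573 < 580; DTI 37.7% ≤ 40%; employment 58 ≥ 6 mo → does not qualify.
Option C: score 573 < 720; DTI 37.7% ≤ 38%; LTV 55.9% ≤ 90% → does not qualify.

None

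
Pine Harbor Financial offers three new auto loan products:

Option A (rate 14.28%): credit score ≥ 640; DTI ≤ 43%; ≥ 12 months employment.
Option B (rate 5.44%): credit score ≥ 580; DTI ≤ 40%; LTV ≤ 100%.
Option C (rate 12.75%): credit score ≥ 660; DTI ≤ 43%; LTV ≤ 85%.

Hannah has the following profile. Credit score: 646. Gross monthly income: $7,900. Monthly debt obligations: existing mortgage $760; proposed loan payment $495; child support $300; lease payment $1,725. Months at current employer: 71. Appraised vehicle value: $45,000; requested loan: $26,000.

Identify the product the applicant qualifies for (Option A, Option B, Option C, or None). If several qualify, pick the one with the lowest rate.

Total debts = (760 + 495 + 300 + 1,725) = 3,280; DTI = 3,280/7,900 = 41.5%.
LTV = 26,000/45,000 = 57.8%.
Option A: score 646 ≥ 640; DTI 41.5% ≤ 43%; employment 71 ≥ 12 mo → qualifies.
Option B: score 646 ≥ 580; DTI 41.5% > 40%; LTV 57.8% ≤ 100% → does not qualify.
Option C: score 646 < 660; DTI 41.5% ≤ 43%; LTV 57.8% ≤ 85% → does not qualify.

Option A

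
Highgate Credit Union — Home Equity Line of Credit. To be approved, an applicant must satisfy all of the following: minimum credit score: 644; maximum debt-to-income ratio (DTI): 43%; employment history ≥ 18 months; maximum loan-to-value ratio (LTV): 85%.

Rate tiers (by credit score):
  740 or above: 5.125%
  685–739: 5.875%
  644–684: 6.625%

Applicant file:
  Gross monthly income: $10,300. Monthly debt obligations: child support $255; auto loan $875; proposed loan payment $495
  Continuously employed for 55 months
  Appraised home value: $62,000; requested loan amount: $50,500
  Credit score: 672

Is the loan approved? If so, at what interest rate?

Approved at 6.625%

Credit score 672 ≥ 644 (meets minimum)
Employment 55 ≥ 18 months
Total monthly debts = (255 + 875 + 495) = 1,625. Debt-to-income = 1,625/10,300 = 15.8% — meets 43% limit
LTV: 50,500 ÷ 62,000 = 81.5%, within 85% cap
All requirements met. Score 672 falls in the 644–684 tier → 6.625%.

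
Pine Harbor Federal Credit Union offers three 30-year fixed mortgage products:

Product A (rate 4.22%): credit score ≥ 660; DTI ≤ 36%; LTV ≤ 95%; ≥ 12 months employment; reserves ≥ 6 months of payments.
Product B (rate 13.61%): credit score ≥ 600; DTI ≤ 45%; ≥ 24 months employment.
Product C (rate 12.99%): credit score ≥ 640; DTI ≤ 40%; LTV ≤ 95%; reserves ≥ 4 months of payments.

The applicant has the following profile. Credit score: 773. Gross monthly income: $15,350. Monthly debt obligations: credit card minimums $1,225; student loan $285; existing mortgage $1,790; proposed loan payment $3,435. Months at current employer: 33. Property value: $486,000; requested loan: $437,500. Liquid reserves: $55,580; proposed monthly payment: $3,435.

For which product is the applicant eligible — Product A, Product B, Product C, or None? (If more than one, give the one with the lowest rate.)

Total debts = (1,225 + 285 + 1,790 + 3,435) = 6,735; DTI = 6,735/15,350 = 43.9%.
LTV = 437,500/486,000 = 90%.
Reserves = 55,580/3,435 = 16.2 months.
Product A: score 773 ≥ 660; DTI 43.9% > 36%; LTV 90% ≤ 95%; employment 33 ≥ 12 mo; reserves 16.2 ≥ 6 mo → does not qualify.
Product B: score 773 ≥ 600; DTI 43.9% ≤ 45%; employment 33 ≥ 24 mo → qualifies.
Product C: score 773 ≥ 640; DTI 43.9% > 40%; LTV 90% ≤ 95%; reserves 16.2 ≥ 4 mo → does not qualify.

Product B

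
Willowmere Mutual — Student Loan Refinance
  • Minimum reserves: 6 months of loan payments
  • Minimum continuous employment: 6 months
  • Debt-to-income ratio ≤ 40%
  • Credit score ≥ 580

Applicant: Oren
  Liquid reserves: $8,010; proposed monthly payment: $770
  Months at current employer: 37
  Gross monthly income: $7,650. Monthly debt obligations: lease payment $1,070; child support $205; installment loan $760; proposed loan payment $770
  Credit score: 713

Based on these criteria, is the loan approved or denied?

Reserves = 8,010/770 = 10.4 months ≥ 6
Employment 37 ≥ 6 months
Total monthly debts = (1,070 + 205 + 760 + 770) = 2,805. DTI: 2,805 ÷ 7,650 = 36.7%, within the 40% cap
Credit score 713 ≥ 580 (meets)
All criteria satisfied.

Approved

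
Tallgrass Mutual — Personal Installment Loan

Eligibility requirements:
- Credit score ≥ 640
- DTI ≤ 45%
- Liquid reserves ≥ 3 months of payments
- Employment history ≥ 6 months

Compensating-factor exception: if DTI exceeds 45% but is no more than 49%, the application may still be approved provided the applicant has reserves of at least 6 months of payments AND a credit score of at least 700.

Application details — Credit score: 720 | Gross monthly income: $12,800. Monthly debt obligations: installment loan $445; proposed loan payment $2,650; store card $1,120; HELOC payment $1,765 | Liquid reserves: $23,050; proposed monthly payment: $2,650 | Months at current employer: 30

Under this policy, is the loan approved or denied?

Credit score 720 ≥ 640 (meets base)
Total debts = (445 + 2,650 + 1,120 + 1,765) = 5,980. DTI: 5,980 ÷ 12,800 = 46.7%, over the 45% base limit.
Reserves = 23,050/2,650 = 8.7 months ≥ 3
Employment 30 ≥ 6 months
46.7% falls in the override range (45%–49%), so the compensating-factor test applies.
Reserves 8.7 ≥ 6 months; credit score 720 ≥ 700.
Both override conditions satisfied; DTI exception granted.

Approved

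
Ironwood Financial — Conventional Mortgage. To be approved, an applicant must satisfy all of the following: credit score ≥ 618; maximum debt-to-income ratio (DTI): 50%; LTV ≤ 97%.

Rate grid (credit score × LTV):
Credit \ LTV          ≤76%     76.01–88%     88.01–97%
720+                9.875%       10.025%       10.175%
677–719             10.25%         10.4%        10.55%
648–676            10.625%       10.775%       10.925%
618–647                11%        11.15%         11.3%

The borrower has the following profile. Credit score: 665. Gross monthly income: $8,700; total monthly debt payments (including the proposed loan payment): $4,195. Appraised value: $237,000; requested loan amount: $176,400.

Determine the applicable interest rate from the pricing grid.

10.625%

Credit score 665 ≥ 618; DTI: 4,195 ÷ 8,700 = 48.2%, within the 50% cap
Loan-to-value = 176,400/237,000 = 74.4% — pass (97% max)
Credit 665 → row 648–676; LTV 74.4% → column ≤76%. Grid cell → 10.625%.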